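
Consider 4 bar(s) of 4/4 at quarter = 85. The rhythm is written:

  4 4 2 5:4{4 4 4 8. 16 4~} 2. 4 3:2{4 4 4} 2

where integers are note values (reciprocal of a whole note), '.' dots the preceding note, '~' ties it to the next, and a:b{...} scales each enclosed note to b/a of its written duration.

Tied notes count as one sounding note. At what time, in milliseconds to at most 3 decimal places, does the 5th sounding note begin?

note 5 onset = 24/5b = 3388.235ms

1. 0.0ms @ 0 + 705.882ms (1)
2. 705.882ms @ 1 + 705.882ms (1)
3. 1411.765ms @ 2 + 1411.765ms (2)
4. 2823.529ms @ 4 + 564.706ms (4/5)
5. 3388.235ms @ 24/5 + 564.706ms (4/5)
6. 3952.941ms @ 28/5 + 564.706ms (4/5)
7. 4517.647ms @ 32/5 + 423.529ms (3/5)
8. 4941.176ms @ 7 + 141.176ms (1/5)
9. 5082.353ms @ 36/5 + 2682.353ms (19/5)
10. 7764.706ms @ 11 + 705.882ms (1)
11. 8470.588ms @ 12 + 470.588ms (2/3)
12. 8941.176ms @ 38/3 + 470.588ms (2/3)
13. 9411.765ms @ 40/3 + 470.588ms (2/3)
14. 9882.353ms @ 14 + 1411.765ms (2)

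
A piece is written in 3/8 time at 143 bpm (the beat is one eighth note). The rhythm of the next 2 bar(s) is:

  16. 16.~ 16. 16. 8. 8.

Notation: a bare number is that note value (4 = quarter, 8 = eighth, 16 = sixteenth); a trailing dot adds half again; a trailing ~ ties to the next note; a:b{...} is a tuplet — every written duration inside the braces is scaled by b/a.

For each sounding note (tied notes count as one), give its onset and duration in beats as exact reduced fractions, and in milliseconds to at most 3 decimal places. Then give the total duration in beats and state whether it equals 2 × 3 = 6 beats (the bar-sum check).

1) 0.0ms=0b +314.685ms=3/4b
2) 314.685ms=3/4b +629.371ms=3/2b
3) 944.056ms=9/4b +314.685ms=3/4b
4) 1258.741ms=3b +629.371ms=3/2b
5) 1888.112ms=9/2b +629.371ms=3/2b
Σ=6b of 6 (143bpm 3/8) — PASS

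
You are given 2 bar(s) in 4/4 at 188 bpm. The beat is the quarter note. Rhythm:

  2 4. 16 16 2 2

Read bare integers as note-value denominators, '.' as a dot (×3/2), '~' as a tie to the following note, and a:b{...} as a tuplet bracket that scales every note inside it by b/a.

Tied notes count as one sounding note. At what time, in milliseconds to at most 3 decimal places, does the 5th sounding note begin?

1. 0.0ms @ 0 + 638.298ms (2)
2. 638.298ms @ 2 + 478.723ms (3/2)
3. 1117.021ms @ 7/2 + 79.787ms (1/4)
4. 1196.809ms @ 15/4 + 79.787ms (1/4)
5. 1276.596ms @ 4 + 638.298ms (2)
6. 1914.894ms @ 6 + 638.298ms (2)

note 5 onset = 4b = 1276.596ms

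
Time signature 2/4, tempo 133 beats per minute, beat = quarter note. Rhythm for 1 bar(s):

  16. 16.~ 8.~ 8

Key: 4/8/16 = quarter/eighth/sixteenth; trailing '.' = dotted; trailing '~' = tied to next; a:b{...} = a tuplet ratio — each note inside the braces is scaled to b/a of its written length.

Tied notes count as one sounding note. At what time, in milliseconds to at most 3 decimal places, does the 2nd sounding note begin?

1. 0.0ms @ 0 + 169.173ms (3/8)
2. 169.173ms @ 3/8 + 733.083ms (13/8)

note 2 onset = 3/8b = 169.173ms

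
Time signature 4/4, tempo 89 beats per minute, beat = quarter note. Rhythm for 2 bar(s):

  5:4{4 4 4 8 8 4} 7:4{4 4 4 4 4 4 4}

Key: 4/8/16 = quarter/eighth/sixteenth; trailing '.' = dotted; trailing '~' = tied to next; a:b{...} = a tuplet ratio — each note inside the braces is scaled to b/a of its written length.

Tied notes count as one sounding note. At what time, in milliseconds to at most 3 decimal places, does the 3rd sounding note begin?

1. 0.0ms @ 0 + 539.326ms (4/5)
2. 539.326ms @ 4/5 + 539.326ms (4/5)
3. 1078.652ms @ 8/5 + 539.326ms (4/5)
4. 1617.978ms @ 12/5 + 269.663ms (2/5)
5. 1887.64ms @ 14/5 + 269.663ms (2/5)
6. 2157.303ms @ 16/5 + 539.326ms (4/5)
7. 2696.629ms @ 4 + 385.233ms (4/7)
8. 3081.862ms @ 32/7 + 385.233ms (4/7)
9. 3467.095ms @ 36/7 + 385.233ms (4/7)
10. 3852.327ms @ 40/7 + 385.233ms (4/7)
11. 4237.56ms @ 44/7 + 385.233ms (4/7)
12. 4622.793ms @ 48/7 + 385.233ms (4/7)
13. 5008.026ms @ 52/7 + 385.233ms (4/7)

note 3 onset = 8/5b = 1078.652ms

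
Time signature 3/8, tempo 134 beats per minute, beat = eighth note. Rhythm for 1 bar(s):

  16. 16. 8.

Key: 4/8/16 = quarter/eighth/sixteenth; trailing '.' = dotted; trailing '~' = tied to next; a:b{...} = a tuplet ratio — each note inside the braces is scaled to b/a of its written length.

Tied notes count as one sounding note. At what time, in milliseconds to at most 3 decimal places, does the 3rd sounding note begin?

1. 0.0ms @ 0 + 335.821ms (3/4)
2. 335.821ms @ 3/4 + 335.821ms (3/4)
3. 671.642ms @ 3/2 + 671.642ms (3/2)

note 3 onset = 3/2b = 671.642ms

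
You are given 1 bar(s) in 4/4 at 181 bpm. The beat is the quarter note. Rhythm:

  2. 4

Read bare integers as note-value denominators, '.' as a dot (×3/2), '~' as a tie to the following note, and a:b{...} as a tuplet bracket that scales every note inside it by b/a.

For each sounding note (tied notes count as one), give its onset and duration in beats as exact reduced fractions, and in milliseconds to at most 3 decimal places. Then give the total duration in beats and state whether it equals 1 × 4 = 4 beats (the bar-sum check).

1) 0.0ms=0b +994.475ms=3b
2) 994.475ms=3b +331.492ms=1b
Σ=4b of 4 (181bpm 4/4) — PASS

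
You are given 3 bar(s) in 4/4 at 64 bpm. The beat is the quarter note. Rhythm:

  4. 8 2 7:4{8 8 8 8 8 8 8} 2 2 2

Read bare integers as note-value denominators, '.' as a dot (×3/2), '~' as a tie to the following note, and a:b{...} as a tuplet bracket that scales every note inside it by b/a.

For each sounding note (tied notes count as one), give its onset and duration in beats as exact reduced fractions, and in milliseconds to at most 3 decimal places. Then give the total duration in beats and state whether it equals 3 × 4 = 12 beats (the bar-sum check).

1) 0.0ms=0b +1406.25ms=3/2b
2) 1406.25ms=3/2b +468.75ms=1/2b
3) 1875.0ms=2b +1875.0ms=2b
4) 3750.0ms=4b +267.857ms=2/7b
5) 4017.857ms=30/7b +267.857ms=2/7b
6) 4285.714ms=32/7b +267.857ms=2/7b
7) 4553.571ms=34/7b +267.857ms=2/7b
8) 4821.429ms=36/7b +267.857ms=2/7b
9) 5089.286ms=38/7b +267.857ms=2/7b
10) 5357.143ms=40/7b +267.857ms=2/7b
11) 5625.0ms=6b +1875.0ms=2b
12) 7500.0ms=8b +1875.0ms=2b
13) 9375.0ms=10b +1875.0ms=2b
Σ=12b of 12 (64bpm 4/4) — PASS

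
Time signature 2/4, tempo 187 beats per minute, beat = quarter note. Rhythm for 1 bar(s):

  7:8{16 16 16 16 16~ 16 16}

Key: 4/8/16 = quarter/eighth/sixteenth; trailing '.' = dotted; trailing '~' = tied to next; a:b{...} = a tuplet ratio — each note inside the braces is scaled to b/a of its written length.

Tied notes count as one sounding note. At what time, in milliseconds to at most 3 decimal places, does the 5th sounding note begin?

1. 0.0ms @ 0 + 91.673ms (2/7)
2. 91.673ms @ 2/7 + 91.673ms (2/7)
3. 183.346ms @ 4/7 + 91.673ms (2/7)
4. 275.019ms @ 6/7 + 91.673ms (2/7)
5. 366.692ms @ 8/7 + 183.346ms (4/7)
6. 550.038ms @ 12/7 + 91.673ms (2/7)

note 5 onset = 8/7b = 366.692ms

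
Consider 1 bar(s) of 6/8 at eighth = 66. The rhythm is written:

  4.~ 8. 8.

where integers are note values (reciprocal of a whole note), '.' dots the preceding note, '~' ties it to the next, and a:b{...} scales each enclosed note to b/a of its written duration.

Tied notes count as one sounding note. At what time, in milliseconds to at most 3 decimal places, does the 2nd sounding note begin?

note 2 onset = 9/2b = 4090.909ms

1. 0.0ms @ 0 + 4090.909ms (9/2)
2. 4090.909ms @ 9/2 + 1363.636ms (3/2)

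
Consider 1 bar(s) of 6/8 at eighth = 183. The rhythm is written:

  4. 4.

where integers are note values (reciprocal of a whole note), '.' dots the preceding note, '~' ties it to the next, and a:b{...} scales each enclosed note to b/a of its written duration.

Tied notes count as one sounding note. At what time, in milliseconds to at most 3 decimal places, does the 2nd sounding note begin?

note 2 onset = 3b = 983.607ms

1. 0.0ms @ 0 + 983.607ms (3)
2. 983.607ms @ 3 + 983.607ms (3)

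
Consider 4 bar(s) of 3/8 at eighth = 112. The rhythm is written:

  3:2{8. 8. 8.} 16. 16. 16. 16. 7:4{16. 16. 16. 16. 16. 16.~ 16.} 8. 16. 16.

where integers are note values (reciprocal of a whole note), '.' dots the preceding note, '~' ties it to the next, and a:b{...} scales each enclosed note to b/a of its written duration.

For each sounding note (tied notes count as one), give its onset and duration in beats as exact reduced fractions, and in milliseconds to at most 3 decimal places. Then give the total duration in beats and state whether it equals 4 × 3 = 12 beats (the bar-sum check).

1) 0.0ms=0b +535.714ms=1b
2) 535.714ms=1b +535.714ms=1b
3) 1071.429ms=2b +535.714ms=1b
4) 1607.143ms=3b +401.786ms=3/4b
5) 2008.929ms=15/4b +401.786ms=3/4b
6) 2410.714ms=9/2b +401.786ms=3/4b
7) 2812.5ms=21/4b +401.786ms=3/4b
8) 3214.286ms=6b +229.592ms=3/7b
9) 3443.878ms=45/7b +229.592ms=3/7b
10) 3673.469ms=48/7b +229.592ms=3/7b
11) 3903.061ms=51/7b +229.592ms=3/7b
12) 4132.653ms=54/7b +229.592ms=3/7b
13) 4362.245ms=57/7b +459.184ms=6/7b
14) 4821.429ms=9b +803.571ms=3/2b
15) 5625.0ms=21/2b +401.786ms=3/4b
16) 6026.786ms=45/4b +401.786ms=3/4b
Σ=12b of 12 (112bpm 3/8) — PASS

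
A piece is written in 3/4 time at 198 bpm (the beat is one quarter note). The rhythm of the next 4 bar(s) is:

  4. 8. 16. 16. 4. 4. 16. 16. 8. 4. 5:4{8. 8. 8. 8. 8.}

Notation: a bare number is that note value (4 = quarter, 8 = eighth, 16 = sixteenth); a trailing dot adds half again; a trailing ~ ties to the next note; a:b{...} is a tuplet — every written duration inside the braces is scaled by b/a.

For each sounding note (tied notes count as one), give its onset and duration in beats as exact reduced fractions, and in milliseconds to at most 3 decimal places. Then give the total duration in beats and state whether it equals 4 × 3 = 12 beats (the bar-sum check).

1) 0.0ms=0b +454.545ms=3/2b
2) 454.545ms=3/2b +227.273ms=3/4b
3) 681.818ms=9/4b +113.636ms=3/8b
4) 795.455ms=21/8b +113.636ms=3/8b
5) 909.091ms=3b +454.545ms=3/2b
6) 1363.636ms=9/2b +454.545ms=3/2b
7) 1818.182ms=6b +113.636ms=3/8b
8) 1931.818ms=51/8b +113.636ms=3/8b
9) 2045.455ms=27/4b +227.273ms=3/4b
10) 2272.727ms=15/2b +454.545ms=3/2b
11) 2727.273ms=9b +181.818ms=3/5b
12) 2909.091ms=48/5b +181.818ms=3/5b
13) 3090.909ms=51/5b +181.818ms=3/5b
14) 3272.727ms=54/5b +181.818ms=3/5b
15) 3454.545ms=57/5b +181.818ms=3/5b
Σ=12b of 12 (198bpm 3/4) — PASS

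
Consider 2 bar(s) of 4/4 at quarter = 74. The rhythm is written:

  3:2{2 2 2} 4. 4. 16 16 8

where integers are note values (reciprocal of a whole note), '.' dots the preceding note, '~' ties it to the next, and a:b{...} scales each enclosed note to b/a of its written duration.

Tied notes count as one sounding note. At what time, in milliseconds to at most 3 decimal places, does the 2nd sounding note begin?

1. 0.0ms @ 0 + 1081.081ms (4/3)
2. 1081.081ms @ 4/3 + 1081.081ms (4/3)
3. 2162.162ms @ 8/3 + 1081.081ms (4/3)
4. 3243.243ms @ 4 + 1216.216ms (3/2)
5. 4459.459ms @ 11/2 + 1216.216ms (3/2)
6. 5675.676ms @ 7 + 202.703ms (1/4)
7. 5878.378ms @ 29/4 + 202.703ms (1/4)
8. 6081.081ms @ 15/2 + 405.405ms (1/2)

note 2 onset = 4/3b = 1081.081ms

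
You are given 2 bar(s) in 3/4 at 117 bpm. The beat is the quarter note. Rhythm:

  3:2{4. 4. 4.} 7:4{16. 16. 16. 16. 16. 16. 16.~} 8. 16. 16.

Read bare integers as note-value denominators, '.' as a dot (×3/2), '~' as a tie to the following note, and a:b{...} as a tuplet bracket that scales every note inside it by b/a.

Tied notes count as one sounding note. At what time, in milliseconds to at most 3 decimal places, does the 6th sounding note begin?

1. 0.0ms @ 0 + 512.821ms (1)
2. 512.821ms @ 1 + 512.821ms (1)
3. 1025.641ms @ 2 + 512.821ms (1)
4. 1538.462ms @ 3 + 109.89ms (3/14)
5. 1648.352ms @ 45/14 + 109.89ms (3/14)
6. 1758.242ms @ 24/7 + 109.89ms (3/14)
7. 1868.132ms @ 51/14 + 109.89ms (3/14)
8. 1978.022ms @ 27/7 + 109.89ms (3/14)
9. 2087.912ms @ 57/14 + 109.89ms (3/14)
10. 2197.802ms @ 30/7 + 494.505ms (27/28)
11. 2692.308ms @ 21/4 + 192.308ms (3/8)
12. 2884.615ms @ 45/8 + 192.308ms (3/8)

note 6 onset = 24/7b = 1758.242ms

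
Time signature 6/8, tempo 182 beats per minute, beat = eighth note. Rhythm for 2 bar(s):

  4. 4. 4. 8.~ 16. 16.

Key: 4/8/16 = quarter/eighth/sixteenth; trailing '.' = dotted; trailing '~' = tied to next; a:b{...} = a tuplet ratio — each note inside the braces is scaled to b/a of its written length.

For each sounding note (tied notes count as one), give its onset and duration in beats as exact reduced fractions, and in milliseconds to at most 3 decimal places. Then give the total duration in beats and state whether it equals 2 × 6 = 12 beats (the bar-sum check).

1) 0.0ms=0b +989.011ms=3b
2) 989.011ms=3b +989.011ms=3b
3) 1978.022ms=6b +989.011ms=3b
4) 2967.033ms=9b +741.758ms=9/4b
5) 3708.791ms=45/4b +247.253ms=3/4b
Σ=12b of 12 (182bpm 6/8) — PASS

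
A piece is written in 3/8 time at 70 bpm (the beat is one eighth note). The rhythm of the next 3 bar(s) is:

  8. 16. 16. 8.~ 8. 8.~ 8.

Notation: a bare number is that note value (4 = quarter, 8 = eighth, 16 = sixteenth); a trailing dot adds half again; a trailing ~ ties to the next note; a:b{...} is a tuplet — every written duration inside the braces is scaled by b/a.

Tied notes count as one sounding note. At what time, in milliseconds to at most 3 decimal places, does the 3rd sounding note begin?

note 3 onset = 9/4b = 1928.571ms

1. 0.0ms @ 0 + 1285.714ms (3/2)
2. 1285.714ms @ 3/2 + 642.857ms (3/4)
3. 1928.571ms @ 9/4 + 642.857ms (3/4)
4. 2571.429ms @ 3 + 2571.429ms (3)
5. 5142.857ms @ 6 + 2571.429ms (3)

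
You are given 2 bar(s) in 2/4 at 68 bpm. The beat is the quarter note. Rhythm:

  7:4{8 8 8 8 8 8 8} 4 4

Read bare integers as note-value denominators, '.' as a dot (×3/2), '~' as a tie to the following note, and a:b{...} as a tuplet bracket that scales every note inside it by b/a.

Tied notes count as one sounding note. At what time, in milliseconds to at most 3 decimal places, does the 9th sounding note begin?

1. 0.0ms @ 0 + 252.101ms (2/7)
2. 252.101ms @ 2/7 + 252.101ms (2/7)
3. 504.202ms @ 4/7 + 252.101ms (2/7)
4. 756.303ms @ 6/7 + 252.101ms (2/7)
5. 1008.403ms @ 8/7 + 252.101ms (2/7)
6. 1260.504ms @ 10/7 + 252.101ms (2/7)
7. 1512.605ms @ 12/7 + 252.101ms (2/7)
8. 1764.706ms @ 2 + 882.353ms (1)
9. 2647.059ms @ 3 + 882.353ms (1)

note 9 onset = 3b = 2647.059ms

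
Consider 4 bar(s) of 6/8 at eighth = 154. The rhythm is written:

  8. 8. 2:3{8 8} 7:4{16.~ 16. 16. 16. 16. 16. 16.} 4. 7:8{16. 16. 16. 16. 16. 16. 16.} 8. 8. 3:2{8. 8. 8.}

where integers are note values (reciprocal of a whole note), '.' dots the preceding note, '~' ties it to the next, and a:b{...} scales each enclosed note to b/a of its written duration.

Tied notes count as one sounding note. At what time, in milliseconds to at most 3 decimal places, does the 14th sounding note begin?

1. 0.0ms @ 0 + 584.416ms (3/2)
2. 584.416ms @ 3/2 + 584.416ms (3/2)
3. 1168.831ms @ 3 + 584.416ms (3/2)
4. 1753.247ms @ 9/2 + 584.416ms (3/2)
5. 2337.662ms @ 6 + 333.952ms (6/7)
6. 2671.614ms @ 48/7 + 166.976ms (3/7)
7. 2838.59ms @ 51/7 + 166.976ms (3/7)
8. 3005.566ms @ 54/7 + 166.976ms (3/7)
9. 3172.542ms @ 57/7 + 166.976ms (3/7)
10. 3339.518ms @ 60/7 + 166.976ms (3/7)
11. 3506.494ms @ 9 + 1168.831ms (3)
12. 4675.325ms @ 12 + 333.952ms (6/7)
13. 5009.276ms @ 90/7 + 333.952ms (6/7)
14. 5343.228ms @ 96/7 + 333.952ms (6/7)
15. 5677.18ms @ 102/7 + 333.952ms (6/7)
16. 6011.132ms @ 108/7 + 333.952ms (6/7)
17. 6345.083ms @ 114/7 + 333.952ms (6/7)
18. 6679.035ms @ 120/7 + 333.952ms (6/7)
19. 7012.987ms @ 18 + 584.416ms (3/2)
20. 7597.403ms @ 39/2 + 584.416ms (3/2)
21. 8181.818ms @ 21 + 389.61ms (1)
22. 8571.429ms @ 22 + 389.61ms (1)
23. 8961.039ms @ 23 + 389.61ms (1)

note 14 onset = 96/7b = 5343.228ms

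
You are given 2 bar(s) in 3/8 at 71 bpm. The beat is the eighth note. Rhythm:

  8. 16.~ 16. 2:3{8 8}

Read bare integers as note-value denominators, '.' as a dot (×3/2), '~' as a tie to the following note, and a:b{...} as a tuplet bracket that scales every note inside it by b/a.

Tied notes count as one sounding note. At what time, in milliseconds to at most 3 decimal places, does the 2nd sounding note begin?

1. 0.0ms @ 0 + 1267.606ms (3/2)
2. 1267.606ms @ 3/2 + 1267.606ms (3/2)
3. 2535.211ms @ 3 + 1267.606ms (3/2)
4. 3802.817ms @ 9/2 + 1267.606ms (3/2)

note 2 onset = 3/2b = 1267.606ms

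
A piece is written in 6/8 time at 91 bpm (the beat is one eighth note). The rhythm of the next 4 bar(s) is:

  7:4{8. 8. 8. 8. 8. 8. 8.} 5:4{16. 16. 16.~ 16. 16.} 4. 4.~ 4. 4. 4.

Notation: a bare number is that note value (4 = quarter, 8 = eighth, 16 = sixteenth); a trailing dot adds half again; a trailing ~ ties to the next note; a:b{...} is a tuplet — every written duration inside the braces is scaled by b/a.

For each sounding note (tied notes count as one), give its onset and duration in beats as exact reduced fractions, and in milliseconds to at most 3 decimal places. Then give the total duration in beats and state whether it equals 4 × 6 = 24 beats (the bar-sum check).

1) 0.0ms=0b +565.149ms=6/7b
2) 565.149ms=6/7b +565.149ms=6/7b
3) 1130.298ms=12/7b +565.149ms=6/7b
4) 1695.447ms=18/7b +565.149ms=6/7b
5) 2260.597ms=24/7b +565.149ms=6/7b
6) 2825.746ms=30/7b +565.149ms=6/7b
7) 3390.895ms=36/7b +565.149ms=6/7b
8) 3956.044ms=6b +395.604ms=3/5b
9) 4351.648ms=33/5b +395.604ms=3/5b
10) 4747.253ms=36/5b +791.209ms=6/5b
11) 5538.462ms=42/5b +395.604ms=3/5b
12) 5934.066ms=9b +1978.022ms=3b
13) 7912.088ms=12b +3956.044ms=6b
14) 11868.132ms=18b +1978.022ms=3b
15) 13846.154ms=21b +1978.022ms=3b
Σ=24b of 24 (91bpm 6/8) — PASS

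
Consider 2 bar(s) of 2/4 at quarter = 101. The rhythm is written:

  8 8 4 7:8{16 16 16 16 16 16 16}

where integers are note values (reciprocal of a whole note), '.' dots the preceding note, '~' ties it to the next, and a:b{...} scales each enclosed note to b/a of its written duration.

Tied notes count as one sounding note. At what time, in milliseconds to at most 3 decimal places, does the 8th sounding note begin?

note 8 onset = 22/7b = 1867.044ms

1. 0.0ms @ 0 + 297.03ms (1/2)
2. 297.03ms @ 1/2 + 297.03ms (1/2)
3. 594.059ms @ 1 + 594.059ms (1)
4. 1188.119ms @ 2 + 169.731ms (2/7)
5. 1357.85ms @ 16/7 + 169.731ms (2/7)
6. 1527.581ms @ 18/7 + 169.731ms (2/7)
7. 1697.313ms @ 20/7 + 169.731ms (2/7)
8. 1867.044ms @ 22/7 + 169.731ms (2/7)
9. 2036.775ms @ 24/7 + 169.731ms (2/7)
10. 2206.506ms @ 26/7 + 169.731ms (2/7)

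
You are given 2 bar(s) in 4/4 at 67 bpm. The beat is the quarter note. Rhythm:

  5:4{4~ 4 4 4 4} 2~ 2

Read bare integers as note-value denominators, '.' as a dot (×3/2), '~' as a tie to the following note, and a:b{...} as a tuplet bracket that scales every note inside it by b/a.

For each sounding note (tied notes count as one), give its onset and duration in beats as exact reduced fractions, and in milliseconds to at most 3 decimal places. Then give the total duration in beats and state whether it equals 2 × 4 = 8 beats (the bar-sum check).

1) 0.0ms=0b +1432.836ms=8/5b
2) 1432.836ms=8/5b +716.418ms=4/5b
3) 2149.254ms=12/5b +716.418ms=4/5b
4) 2865.672ms=16/5b +716.418ms=4/5b
5) 3582.09ms=4b +3582.09ms=4b
Σ=8b of 8 (67bpm 4/4) — PASS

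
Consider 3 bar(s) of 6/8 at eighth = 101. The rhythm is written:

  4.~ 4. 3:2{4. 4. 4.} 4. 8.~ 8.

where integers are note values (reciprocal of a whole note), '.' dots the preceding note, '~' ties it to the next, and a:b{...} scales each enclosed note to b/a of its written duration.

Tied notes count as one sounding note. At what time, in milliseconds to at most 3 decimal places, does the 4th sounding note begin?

note 4 onset = 10b = 5940.594ms

1. 0.0ms @ 0 + 3564.356ms (6)
2. 3564.356ms @ 6 + 1188.119ms (2)
3. 4752.475ms @ 8 + 1188.119ms (2)
4. 5940.594ms @ 10 + 1188.119ms (2)
5. 7128.713ms @ 12 + 1782.178ms (3)
6. 8910.891ms @ 15 + 1782.178ms (3)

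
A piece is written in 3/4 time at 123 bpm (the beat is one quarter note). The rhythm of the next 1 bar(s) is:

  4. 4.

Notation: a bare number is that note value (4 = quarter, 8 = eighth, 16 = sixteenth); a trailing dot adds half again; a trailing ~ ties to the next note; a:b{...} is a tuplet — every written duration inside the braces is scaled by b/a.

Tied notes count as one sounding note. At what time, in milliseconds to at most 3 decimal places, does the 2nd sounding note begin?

note 2 onset = 3/2b = 731.707ms

1. 0.0ms @ 0 + 731.707ms (3/2)
2. 731.707ms @ 3/2 + 731.707ms (3/2)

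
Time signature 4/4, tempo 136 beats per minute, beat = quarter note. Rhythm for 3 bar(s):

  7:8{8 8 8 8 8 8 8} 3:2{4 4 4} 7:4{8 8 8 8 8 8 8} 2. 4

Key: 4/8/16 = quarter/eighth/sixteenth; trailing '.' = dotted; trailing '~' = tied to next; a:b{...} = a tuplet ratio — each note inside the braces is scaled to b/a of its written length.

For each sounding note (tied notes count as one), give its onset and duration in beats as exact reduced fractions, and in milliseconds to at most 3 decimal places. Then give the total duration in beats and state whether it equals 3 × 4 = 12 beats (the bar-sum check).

1) 0.0ms=0b +252.101ms=4/7b
2) 252.101ms=4/7b +252.101ms=4/7b
3) 504.202ms=8/7b +252.101ms=4/7b
4) 756.303ms=12/7b +252.101ms=4/7b
5) 1008.403ms=16/7b +252.101ms=4/7b
6) 1260.504ms=20/7b +252.101ms=4/7b
7) 1512.605ms=24/7b +252.101ms=4/7b
8) 1764.706ms=4b +294.118ms=2/3b
9) 2058.824ms=14/3b +294.118ms=2/3b
10) 2352.941ms=16/3b +294.118ms=2/3b
11) 2647.059ms=6b +126.05ms=2/7b
12) 2773.109ms=44/7b +126.05ms=2/7b
13) 2899.16ms=46/7b +126.05ms=2/7b
14) 3025.21ms=48/7b +126.05ms=2/7b
15) 3151.261ms=50/7b +126.05ms=2/7b
16) 3277.311ms=52/7b +126.05ms=2/7b
17) 3403.361ms=54/7b +126.05ms=2/7b
18) 3529.412ms=8b +1323.529ms=3b
19) 4852.941ms=11b +441.176ms=1b
Σ=12b of 12 (136bpm 4/4) — PASS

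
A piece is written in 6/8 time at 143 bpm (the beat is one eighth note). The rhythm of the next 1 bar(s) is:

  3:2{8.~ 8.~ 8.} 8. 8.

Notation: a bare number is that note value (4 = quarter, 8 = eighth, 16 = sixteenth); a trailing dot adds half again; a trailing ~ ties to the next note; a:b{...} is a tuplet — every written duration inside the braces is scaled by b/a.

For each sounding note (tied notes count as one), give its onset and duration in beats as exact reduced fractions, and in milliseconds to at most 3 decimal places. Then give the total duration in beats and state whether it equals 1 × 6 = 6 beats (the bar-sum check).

1) 0.0ms=0b +1258.741ms=3b
2) 1258.741ms=3b +629.371ms=3/2b
3) 1888.112ms=9/2b +629.371ms=3/2b
Σ=6b of 6 (143bpm 6/8) — PASS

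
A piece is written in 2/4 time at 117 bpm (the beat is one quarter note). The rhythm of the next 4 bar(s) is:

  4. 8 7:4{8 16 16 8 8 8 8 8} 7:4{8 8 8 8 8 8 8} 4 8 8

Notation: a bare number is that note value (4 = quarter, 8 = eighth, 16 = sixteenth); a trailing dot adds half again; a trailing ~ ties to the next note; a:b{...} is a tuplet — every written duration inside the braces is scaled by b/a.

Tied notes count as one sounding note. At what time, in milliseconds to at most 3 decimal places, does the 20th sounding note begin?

note 20 onset = 15/2b = 3846.154ms

1. 0.0ms @ 0 + 769.231ms (3/2)
2. 769.231ms @ 3/2 + 256.41ms (1/2)
3. 1025.641ms @ 2 + 146.52ms (2/7)
4. 1172.161ms @ 16/7 + 73.26ms (1/7)
5. 1245.421ms @ 17/7 + 73.26ms (1/7)
6. 1318.681ms @ 18/7 + 146.52ms (2/7)
7. 1465.201ms @ 20/7 + 146.52ms (2/7)
8. 1611.722ms @ 22/7 + 146.52ms (2/7)
9. 1758.242ms @ 24/7 + 146.52ms (2/7)
10. 1904.762ms @ 26/7 + 146.52ms (2/7)
11. 2051.282ms @ 4 + 146.52ms (2/7)
12. 2197.802ms @ 30/7 + 146.52ms (2/7)
13. 2344.322ms @ 32/7 + 146.52ms (2/7)
14. 2490.842ms @ 34/7 + 146.52ms (2/7)
15. 2637.363ms @ 36/7 + 146.52ms (2/7)
16. 2783.883ms @ 38/7 + 146.52ms (2/7)
17. 2930.403ms @ 40/7 + 146.52ms (2/7)
18. 3076.923ms @ 6 + 512.821ms (1)
19. 3589.744ms @ 7 + 256.41ms (1/2)
20. 3846.154ms @ 15/2 + 256.41ms (1/2)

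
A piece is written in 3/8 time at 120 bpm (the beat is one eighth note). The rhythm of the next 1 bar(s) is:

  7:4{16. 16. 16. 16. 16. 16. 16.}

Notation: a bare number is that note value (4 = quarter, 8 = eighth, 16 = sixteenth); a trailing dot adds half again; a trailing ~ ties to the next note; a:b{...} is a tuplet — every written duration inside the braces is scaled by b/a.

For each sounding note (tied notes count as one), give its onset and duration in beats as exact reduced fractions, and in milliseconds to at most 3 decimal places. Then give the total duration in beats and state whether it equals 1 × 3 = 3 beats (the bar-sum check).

1) 0.0ms=0b +214.286ms=3/7b
2) 214.286ms=3/7b +214.286ms=3/7b
3) 428.571ms=6/7b +214.286ms=3/7b
4) 642.857ms=9/7b +214.286ms=3/7b
5) 857.143ms=12/7b +214.286ms=3/7b
6) 1071.429ms=15/7b +214.286ms=3/7b
7) 1285.714ms=18/7b +214.286ms=3/7b
Σ=3b of 3 (120bpm 3/8) — PASS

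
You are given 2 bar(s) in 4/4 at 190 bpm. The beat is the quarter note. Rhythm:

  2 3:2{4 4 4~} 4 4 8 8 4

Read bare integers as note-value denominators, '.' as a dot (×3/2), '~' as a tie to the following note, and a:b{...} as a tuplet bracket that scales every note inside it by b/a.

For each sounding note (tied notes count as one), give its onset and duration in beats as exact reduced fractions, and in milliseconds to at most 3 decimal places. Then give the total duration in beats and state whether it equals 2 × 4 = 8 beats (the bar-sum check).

1) 0.0ms=0b +631.579ms=2b
2) 631.579ms=2b +210.526ms=2/3b
3) 842.105ms=8/3b +210.526ms=2/3b
4) 1052.632ms=10/3b +526.316ms=5/3b
5) 1578.947ms=5b +315.789ms=1b
6) 1894.737ms=6b +157.895ms=1/2b
7) 2052.632ms=13/2b +157.895ms=1/2b
8) 2210.526ms=7b +315.789ms=1b
Σ=8b of 8 (190bpm 4/4) — PASS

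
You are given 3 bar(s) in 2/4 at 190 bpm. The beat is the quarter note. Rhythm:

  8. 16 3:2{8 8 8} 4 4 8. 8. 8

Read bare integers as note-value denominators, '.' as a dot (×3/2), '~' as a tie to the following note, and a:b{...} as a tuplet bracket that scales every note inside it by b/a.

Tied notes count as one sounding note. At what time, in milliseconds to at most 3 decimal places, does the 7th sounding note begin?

1. 0.0ms @ 0 + 236.842ms (3/4)
2. 236.842ms @ 3/4 + 78.947ms (1/4)
3. 315.789ms @ 1 + 105.263ms (1/3)
4. 421.053ms @ 4/3 + 105.263ms (1/3)
5. 526.316ms @ 5/3 + 105.263ms (1/3)
6. 631.579ms @ 2 + 315.789ms (1)
7. 947.368ms @ 3 + 315.789ms (1)
8. 1263.158ms @ 4 + 236.842ms (3/4)
9. 1500.0ms @ 19/4 + 236.842ms (3/4)
10. 1736.842ms @ 11/2 + 157.895ms (1/2)

note 7 onset = 3b = 947.368ms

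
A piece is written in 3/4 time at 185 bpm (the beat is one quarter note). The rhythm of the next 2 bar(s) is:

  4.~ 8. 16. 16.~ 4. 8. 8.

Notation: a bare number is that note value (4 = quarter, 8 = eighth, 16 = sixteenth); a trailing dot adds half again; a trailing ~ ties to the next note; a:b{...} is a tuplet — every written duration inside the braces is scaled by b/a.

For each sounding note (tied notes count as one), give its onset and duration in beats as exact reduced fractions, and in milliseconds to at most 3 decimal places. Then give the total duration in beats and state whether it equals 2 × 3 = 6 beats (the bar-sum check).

1) 0.0ms=0b +729.73ms=9/4b
2) 729.73ms=9/4b +121.622ms=3/8b
3) 851.351ms=21/8b +608.108ms=15/8b
4) 1459.459ms=9/2b +243.243ms=3/4b
5) 1702.703ms=21/4b +243.243ms=3/4b
Σ=6b of 6 (185bpm 3/4) — PASS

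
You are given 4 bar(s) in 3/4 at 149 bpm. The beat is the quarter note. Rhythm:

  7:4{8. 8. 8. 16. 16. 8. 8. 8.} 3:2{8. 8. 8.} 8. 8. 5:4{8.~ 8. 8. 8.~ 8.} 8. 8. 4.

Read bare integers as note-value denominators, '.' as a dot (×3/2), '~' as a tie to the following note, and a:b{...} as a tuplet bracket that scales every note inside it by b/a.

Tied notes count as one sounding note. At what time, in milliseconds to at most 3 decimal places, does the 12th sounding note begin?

1. 0.0ms @ 0 + 172.579ms (3/7)
2. 172.579ms @ 3/7 + 172.579ms (3/7)
3. 345.158ms @ 6/7 + 172.579ms (3/7)
4. 517.737ms @ 9/7 + 86.29ms (3/14)
5. 604.027ms @ 3/2 + 86.29ms (3/14)
6. 690.316ms @ 12/7 + 172.579ms (3/7)
7. 862.895ms @ 15/7 + 172.579ms (3/7)
8. 1035.475ms @ 18/7 + 172.579ms (3/7)
9. 1208.054ms @ 3 + 201.342ms (1/2)
10. 1409.396ms @ 7/2 + 201.342ms (1/2)
11. 1610.738ms @ 4 + 201.342ms (1/2)
12. 1812.081ms @ 9/2 + 302.013ms (3/4)
13. 2114.094ms @ 21/4 + 302.013ms (3/4)
14. 2416.107ms @ 6 + 483.221ms (6/5)
15. 2899.329ms @ 36/5 + 241.611ms (3/5)
16. 3140.94ms @ 39/5 + 483.221ms (6/5)
17. 3624.161ms @ 9 + 302.013ms (3/4)
18. 3926.174ms @ 39/4 + 302.013ms (3/4)
19. 4228.188ms @ 21/2 + 604.027ms (3/2)

note 12 onset = 9/2b = 1812.081ms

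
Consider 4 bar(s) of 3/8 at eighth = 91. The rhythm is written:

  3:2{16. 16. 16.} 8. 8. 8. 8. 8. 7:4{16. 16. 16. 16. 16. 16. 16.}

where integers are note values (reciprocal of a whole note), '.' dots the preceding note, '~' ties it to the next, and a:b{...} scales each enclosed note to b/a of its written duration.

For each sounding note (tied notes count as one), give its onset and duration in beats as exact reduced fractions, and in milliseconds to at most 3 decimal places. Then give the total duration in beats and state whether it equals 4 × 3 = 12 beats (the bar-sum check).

1) 0.0ms=0b +329.67ms=1/2b
2) 329.67ms=1/2b +329.67ms=1/2b
3) 659.341ms=1b +329.67ms=1/2b
4) 989.011ms=3/2b +989.011ms=3/2b
5) 1978.022ms=3b +989.011ms=3/2b
6) 2967.033ms=9/2b +989.011ms=3/2b
7) 3956.044ms=6b +989.011ms=3/2b
8) 4945.055ms=15/2b +989.011ms=3/2b
9) 5934.066ms=9b +282.575ms=3/7b
10) 6216.641ms=66/7b +282.575ms=3/7b
11) 6499.215ms=69/7b +282.575ms=3/7b
12) 6781.79ms=72/7b +282.575ms=3/7b
13) 7064.364ms=75/7b +282.575ms=3/7b
14) 7346.939ms=78/7b +282.575ms=3/7b
15) 7629.513ms=81/7b +282.575ms=3/7b
Σ=12b of 12 (91bpm 3/8) — PASS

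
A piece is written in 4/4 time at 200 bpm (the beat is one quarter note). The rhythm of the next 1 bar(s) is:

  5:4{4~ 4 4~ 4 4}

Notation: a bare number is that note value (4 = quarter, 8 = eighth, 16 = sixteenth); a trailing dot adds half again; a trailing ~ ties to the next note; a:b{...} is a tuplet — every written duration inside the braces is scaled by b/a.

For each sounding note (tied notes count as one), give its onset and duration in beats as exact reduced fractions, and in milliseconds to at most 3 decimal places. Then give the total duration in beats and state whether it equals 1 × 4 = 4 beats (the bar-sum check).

1) 0.0ms=0b +480.0ms=8/5b
2) 480.0ms=8/5b +480.0ms=8/5b
3) 960.0ms=16/5b +240.0ms=4/5b
Σ=4b of 4 (200bpm 4/4) — PASS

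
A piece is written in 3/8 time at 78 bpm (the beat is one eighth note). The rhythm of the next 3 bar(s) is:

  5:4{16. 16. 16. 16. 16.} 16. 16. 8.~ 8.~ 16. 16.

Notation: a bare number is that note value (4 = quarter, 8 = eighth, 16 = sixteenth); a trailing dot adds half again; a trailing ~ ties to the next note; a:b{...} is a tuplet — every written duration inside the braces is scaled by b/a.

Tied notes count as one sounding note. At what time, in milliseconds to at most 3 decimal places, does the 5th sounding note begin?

1. 0.0ms @ 0 + 461.538ms (3/5)
2. 461.538ms @ 3/5 + 461.538ms (3/5)
3. 923.077ms @ 6/5 + 461.538ms (3/5)
4. 1384.615ms @ 9/5 + 461.538ms (3/5)
5. 1846.154ms @ 12/5 + 461.538ms (3/5)
6. 2307.692ms @ 3 + 576.923ms (3/4)
7. 2884.615ms @ 15/4 + 576.923ms (3/4)
8. 3461.538ms @ 9/2 + 2884.615ms (15/4)
9. 6346.154ms @ 33/4 + 576.923ms (3/4)

note 5 onset = 12/5b = 1846.154ms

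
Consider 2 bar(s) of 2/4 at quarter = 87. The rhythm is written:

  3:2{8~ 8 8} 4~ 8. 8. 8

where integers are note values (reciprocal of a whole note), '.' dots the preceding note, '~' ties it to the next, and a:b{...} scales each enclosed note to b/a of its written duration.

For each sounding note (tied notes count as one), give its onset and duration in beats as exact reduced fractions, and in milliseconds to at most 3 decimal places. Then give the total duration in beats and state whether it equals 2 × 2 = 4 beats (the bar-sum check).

1) 0.0ms=0b +459.77ms=2/3b
2) 459.77ms=2/3b +229.885ms=1/3b
3) 689.655ms=1b +1206.897ms=7/4b
4) 1896.552ms=11/4b +517.241ms=3/4b
5) 2413.793ms=7/2b +344.828ms=1/2b
Σ=4b of 4 (87bpm 2/4) — PASS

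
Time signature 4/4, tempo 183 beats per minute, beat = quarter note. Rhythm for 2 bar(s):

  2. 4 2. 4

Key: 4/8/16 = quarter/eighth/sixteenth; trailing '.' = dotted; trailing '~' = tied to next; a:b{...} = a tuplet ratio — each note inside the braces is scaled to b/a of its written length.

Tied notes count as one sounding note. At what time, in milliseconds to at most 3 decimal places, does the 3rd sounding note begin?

note 3 onset = 4b = 1311.475ms

1. 0.0ms @ 0 + 983.607ms (3)
2. 983.607ms @ 3 + 327.869ms (1)
3. 1311.475ms @ 4 + 983.607ms (3)
4. 2295.082ms @ 7 + 327.869ms (1)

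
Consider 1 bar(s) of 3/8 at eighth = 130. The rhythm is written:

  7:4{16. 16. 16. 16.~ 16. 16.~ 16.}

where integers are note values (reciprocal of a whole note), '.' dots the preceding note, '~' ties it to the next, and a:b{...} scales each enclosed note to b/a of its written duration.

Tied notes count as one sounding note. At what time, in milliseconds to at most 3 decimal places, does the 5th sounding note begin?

note 5 onset = 15/7b = 989.011ms

1. 0.0ms @ 0 + 197.802ms (3/7)
2. 197.802ms @ 3/7 + 197.802ms (3/7)
3. 395.604ms @ 6/7 + 197.802ms (3/7)
4. 593.407ms @ 9/7 + 395.604ms (6/7)
5. 989.011ms @ 15/7 + 395.604ms (6/7)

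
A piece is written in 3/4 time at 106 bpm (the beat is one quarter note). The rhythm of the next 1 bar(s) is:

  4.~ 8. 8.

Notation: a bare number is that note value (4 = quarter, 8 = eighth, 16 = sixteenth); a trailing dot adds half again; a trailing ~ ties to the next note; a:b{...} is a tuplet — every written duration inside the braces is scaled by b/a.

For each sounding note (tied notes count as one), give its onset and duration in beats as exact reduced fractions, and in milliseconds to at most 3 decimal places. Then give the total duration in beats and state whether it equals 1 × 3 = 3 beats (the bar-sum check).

1) 0.0ms=0b +1273.585ms=9/4b
2) 1273.585ms=9/4b +424.528ms=3/4b
Σ=3b of 3 (106bpm 3/4) — PASS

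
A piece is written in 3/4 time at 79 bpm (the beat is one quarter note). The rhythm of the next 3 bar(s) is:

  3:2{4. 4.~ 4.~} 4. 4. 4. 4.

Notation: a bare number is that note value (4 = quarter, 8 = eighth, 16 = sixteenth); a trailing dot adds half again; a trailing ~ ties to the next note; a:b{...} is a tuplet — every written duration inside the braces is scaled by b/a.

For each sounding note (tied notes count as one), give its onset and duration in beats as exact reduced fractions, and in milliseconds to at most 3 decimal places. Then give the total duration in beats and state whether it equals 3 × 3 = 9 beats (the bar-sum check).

1) 0.0ms=0b +759.494ms=1b
2) 759.494ms=1b +2658.228ms=7/2b
3) 3417.722ms=9/2b +1139.241ms=3/2b
4) 4556.962ms=6b +1139.241ms=3/2b
5) 5696.203ms=15/2b +1139.241ms=3/2b
Σ=9b of 9 (79bpm 3/4) — PASS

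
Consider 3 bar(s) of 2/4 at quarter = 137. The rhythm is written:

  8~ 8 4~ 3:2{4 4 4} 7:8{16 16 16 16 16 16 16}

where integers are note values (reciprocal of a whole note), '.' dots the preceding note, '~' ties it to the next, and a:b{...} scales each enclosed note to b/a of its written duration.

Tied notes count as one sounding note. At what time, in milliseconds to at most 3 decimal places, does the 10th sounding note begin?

1. 0.0ms @ 0 + 437.956ms (1)
2. 437.956ms @ 1 + 729.927ms (5/3)
3. 1167.883ms @ 8/3 + 291.971ms (2/3)
4. 1459.854ms @ 10/3 + 291.971ms (2/3)
5. 1751.825ms @ 4 + 125.13ms (2/7)
6. 1876.955ms @ 30/7 + 125.13ms (2/7)
7. 2002.086ms @ 32/7 + 125.13ms (2/7)
8. 2127.216ms @ 34/7 + 125.13ms (2/7)
9. 2252.346ms @ 36/7 + 125.13ms (2/7)
10. 2377.477ms @ 38/7 + 125.13ms (2/7)
11. 2502.607ms @ 40/7 + 125.13ms (2/7)

note 10 onset = 38/7b = 2377.477ms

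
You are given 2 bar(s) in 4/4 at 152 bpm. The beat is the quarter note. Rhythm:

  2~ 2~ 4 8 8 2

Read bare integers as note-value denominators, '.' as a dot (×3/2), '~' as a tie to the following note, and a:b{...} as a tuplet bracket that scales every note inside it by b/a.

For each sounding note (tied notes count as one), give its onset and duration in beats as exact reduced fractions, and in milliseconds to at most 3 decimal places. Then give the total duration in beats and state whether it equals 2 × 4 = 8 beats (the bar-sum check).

1) 0.0ms=0b +1973.684ms=5b
2) 1973.684ms=5b +197.368ms=1/2b
3) 2171.053ms=11/2b +197.368ms=1/2b
4) 2368.421ms=6b +789.474ms=2b
Σ=8b of 8 (152bpm 4/4) — PASS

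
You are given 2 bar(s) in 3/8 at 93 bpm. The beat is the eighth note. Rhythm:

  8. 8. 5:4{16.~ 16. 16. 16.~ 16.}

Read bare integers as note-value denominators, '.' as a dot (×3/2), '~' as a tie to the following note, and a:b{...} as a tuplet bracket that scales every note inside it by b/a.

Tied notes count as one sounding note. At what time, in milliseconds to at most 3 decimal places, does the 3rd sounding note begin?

note 3 onset = 3b = 1935.484ms

1. 0.0ms @ 0 + 967.742ms (3/2)
2. 967.742ms @ 3/2 + 967.742ms (3/2)
3. 1935.484ms @ 3 + 774.194ms (6/5)
4. 2709.677ms @ 21/5 + 387.097ms (3/5)
5. 3096.774ms @ 24/5 + 774.194ms (6/5)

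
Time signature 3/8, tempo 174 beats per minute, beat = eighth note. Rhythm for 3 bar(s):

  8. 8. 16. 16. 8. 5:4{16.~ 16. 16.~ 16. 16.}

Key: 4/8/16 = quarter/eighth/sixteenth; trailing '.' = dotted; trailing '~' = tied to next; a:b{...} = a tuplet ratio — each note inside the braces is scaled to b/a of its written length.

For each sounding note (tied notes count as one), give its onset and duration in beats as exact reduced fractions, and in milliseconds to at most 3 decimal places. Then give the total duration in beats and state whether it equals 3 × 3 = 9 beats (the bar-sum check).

1) 0.0ms=0b +517.241ms=3/2b
2) 517.241ms=3/2b +517.241ms=3/2b
3) 1034.483ms=3b +258.621ms=3/4b
4) 1293.103ms=15/4b +258.621ms=3/4b
5) 1551.724ms=9/2b +517.241ms=3/2b
6) 2068.966ms=6b +413.793ms=6/5b
7) 2482.759ms=36/5b +413.793ms=6/5b
8) 2896.552ms=42/5b +206.897ms=3/5b
Σ=9b of 9 (174bpm 3/8) — PASS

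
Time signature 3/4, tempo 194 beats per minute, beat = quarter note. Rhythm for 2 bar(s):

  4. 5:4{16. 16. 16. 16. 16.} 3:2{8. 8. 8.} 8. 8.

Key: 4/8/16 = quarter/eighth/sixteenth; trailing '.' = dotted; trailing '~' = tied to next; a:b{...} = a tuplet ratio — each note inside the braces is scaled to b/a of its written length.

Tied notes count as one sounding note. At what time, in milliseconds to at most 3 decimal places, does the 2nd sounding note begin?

note 2 onset = 3/2b = 463.918ms

1. 0.0ms @ 0 + 463.918ms (3/2)
2. 463.918ms @ 3/2 + 92.784ms (3/10)
3. 556.701ms @ 9/5 + 92.784ms (3/10)
4. 649.485ms @ 21/10 + 92.784ms (3/10)
5. 742.268ms @ 12/5 + 92.784ms (3/10)
6. 835.052ms @ 27/10 + 92.784ms (3/10)
7. 927.835ms @ 3 + 154.639ms (1/2)
8. 1082.474ms @ 7/2 + 154.639ms (1/2)
9. 1237.113ms @ 4 + 154.639ms (1/2)
10. 1391.753ms @ 9/2 + 231.959ms (3/4)
11. 1623.711ms @ 21/4 + 231.959ms (3/4)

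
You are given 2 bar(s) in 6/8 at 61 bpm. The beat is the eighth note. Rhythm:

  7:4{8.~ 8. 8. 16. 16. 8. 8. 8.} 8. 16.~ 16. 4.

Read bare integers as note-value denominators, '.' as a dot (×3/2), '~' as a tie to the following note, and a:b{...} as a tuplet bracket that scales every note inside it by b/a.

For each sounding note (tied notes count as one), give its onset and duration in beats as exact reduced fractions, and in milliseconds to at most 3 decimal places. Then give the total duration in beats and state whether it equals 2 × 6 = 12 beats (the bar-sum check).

1) 0.0ms=0b +1686.183ms=12/7b
2) 1686.183ms=12/7b +843.091ms=6/7b
3) 2529.274ms=18/7b +421.546ms=3/7b
4) 2950.82ms=3b +421.546ms=3/7b
5) 3372.365ms=24/7b +843.091ms=6/7b
6) 4215.457ms=30/7b +843.091ms=6/7b
7) 5058.548ms=36/7b +843.091ms=6/7b
8) 5901.639ms=6b +1475.41ms=3/2b
9) 7377.049ms=15/2b +1475.41ms=3/2b
10) 8852.459ms=9b +2950.82ms=3b
Σ=12b of 12 (61bpm 6/8) — PASS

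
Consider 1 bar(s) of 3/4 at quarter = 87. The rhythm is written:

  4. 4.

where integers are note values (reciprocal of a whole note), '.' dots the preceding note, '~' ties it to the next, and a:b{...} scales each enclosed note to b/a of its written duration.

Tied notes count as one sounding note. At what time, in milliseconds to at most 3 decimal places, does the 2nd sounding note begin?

note 2 onset = 3/2b = 1034.483ms

1. 0.0ms @ 0 + 1034.483ms (3/2)
2. 1034.483ms @ 3/2 + 1034.483ms (3/2)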